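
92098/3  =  30699 + 1/3 = 30699.33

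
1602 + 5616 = 7218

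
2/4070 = 1/2035= 0.00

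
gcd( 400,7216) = 16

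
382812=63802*6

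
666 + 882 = 1548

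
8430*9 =75870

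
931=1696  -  765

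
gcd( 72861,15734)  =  1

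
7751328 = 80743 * 96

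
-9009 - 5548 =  - 14557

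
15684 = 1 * 15684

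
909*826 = 750834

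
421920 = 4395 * 96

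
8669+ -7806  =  863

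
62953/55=5723/5=   1144.60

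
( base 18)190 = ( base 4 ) 13212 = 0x1E6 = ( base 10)486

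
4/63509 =4/63509 = 0.00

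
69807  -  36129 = 33678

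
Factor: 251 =251^1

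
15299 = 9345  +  5954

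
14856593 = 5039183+9817410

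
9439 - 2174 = 7265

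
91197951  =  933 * 97747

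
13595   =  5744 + 7851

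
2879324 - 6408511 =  - 3529187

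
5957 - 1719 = 4238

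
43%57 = 43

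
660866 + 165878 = 826744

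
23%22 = 1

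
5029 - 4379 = 650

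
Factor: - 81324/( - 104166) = 502/643 =2^1*251^1*643^( - 1 ) 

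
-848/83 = -848/83= - 10.22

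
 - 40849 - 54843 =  - 95692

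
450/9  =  50 = 50.00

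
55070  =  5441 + 49629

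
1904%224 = 112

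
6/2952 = 1/492 = 0.00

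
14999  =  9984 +5015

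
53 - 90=  -  37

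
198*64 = 12672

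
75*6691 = 501825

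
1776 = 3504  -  1728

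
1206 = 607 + 599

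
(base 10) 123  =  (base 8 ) 173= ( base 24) 53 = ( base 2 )1111011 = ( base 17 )74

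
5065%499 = 75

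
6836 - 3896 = 2940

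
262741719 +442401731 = 705143450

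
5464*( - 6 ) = - 32784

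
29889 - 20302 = 9587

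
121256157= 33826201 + 87429956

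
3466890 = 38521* 90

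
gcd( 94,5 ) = 1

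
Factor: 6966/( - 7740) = - 2^( - 1)*3^2*5^( - 1) = -9/10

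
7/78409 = 7/78409  =  0.00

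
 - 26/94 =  - 13/47 = - 0.28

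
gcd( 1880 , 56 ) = 8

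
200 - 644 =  - 444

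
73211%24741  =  23729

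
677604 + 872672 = 1550276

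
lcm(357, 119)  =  357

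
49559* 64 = 3171776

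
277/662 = 277/662 = 0.42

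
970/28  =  485/14 = 34.64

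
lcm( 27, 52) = 1404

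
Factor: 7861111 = 7861111^1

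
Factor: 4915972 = 2^2*1228993^1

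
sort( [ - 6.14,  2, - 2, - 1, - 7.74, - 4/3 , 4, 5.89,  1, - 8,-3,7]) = [  -  8,-7.74,  -  6.14, - 3, - 2, - 4/3, - 1, 1, 2,  4,5.89, 7]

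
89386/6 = 14897+2/3=14897.67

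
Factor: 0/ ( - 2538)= 0^1 = 0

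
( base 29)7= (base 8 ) 7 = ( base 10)7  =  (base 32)7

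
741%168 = 69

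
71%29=13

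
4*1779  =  7116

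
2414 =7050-4636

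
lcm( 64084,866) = 64084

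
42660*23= 981180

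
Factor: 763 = 7^1*109^1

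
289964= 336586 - 46622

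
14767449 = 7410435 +7357014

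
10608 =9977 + 631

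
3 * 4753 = 14259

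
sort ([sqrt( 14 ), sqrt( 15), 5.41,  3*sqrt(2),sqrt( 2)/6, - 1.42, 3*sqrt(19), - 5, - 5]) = [ - 5, - 5 ,-1.42,sqrt( 2)/6,sqrt(14),sqrt( 15),3*sqrt ( 2), 5.41,  3  *sqrt( 19) ] 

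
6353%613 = 223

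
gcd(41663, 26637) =683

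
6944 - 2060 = 4884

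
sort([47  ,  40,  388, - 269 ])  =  [ - 269,40, 47,388 ]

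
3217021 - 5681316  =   - 2464295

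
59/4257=59/4257  =  0.01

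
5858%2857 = 144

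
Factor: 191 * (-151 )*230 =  - 2^1*5^1*23^1*151^1* 191^1 = - 6633430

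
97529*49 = 4778921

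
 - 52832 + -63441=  - 116273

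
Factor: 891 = 3^4*11^1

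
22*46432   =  1021504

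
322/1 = 322 = 322.00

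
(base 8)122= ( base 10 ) 82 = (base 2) 1010010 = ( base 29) 2O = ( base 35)2C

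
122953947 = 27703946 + 95250001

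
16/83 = 16/83 =0.19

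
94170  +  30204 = 124374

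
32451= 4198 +28253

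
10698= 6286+4412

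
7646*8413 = 64325798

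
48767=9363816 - 9315049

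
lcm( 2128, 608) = 4256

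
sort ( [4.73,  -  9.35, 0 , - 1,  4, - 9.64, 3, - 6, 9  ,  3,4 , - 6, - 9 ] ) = [ - 9.64, - 9.35 , - 9, - 6, - 6, - 1, 0,3, 3,4, 4, 4.73,9] 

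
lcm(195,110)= 4290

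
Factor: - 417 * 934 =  - 389478=- 2^1*3^1*139^1*467^1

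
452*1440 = 650880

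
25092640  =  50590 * 496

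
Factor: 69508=2^2*17377^1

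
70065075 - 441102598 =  - 371037523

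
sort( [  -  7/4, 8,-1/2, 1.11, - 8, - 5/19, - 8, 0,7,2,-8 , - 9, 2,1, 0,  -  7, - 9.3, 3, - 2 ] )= [ - 9.3, - 9, - 8, - 8, -8, - 7, - 2, - 7/4 , -1/2, - 5/19, 0  ,  0, 1, 1.11,  2,2,  3,  7,  8]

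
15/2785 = 3/557 = 0.01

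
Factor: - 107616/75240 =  - 2^2*3^( - 1 )*5^( - 1 )*11^( - 1 )*59^1 = - 236/165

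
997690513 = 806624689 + 191065824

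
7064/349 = 7064/349 = 20.24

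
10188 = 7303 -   -  2885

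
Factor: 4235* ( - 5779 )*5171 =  - 5^1*7^1*11^2*5171^1 * 5779^1 = - 126555390115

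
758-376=382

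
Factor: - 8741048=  - 2^3*331^1*3301^1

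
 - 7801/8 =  - 7801/8 = - 975.12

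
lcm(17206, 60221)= 120442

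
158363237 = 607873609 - 449510372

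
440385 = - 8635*( - 51)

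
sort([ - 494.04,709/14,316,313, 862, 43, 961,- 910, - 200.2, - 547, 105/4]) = [ - 910 , - 547,-494.04, -200.2, 105/4,43, 709/14,313,316,862,  961]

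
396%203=193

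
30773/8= 3846+ 5/8 = 3846.62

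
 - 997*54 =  - 53838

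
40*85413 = 3416520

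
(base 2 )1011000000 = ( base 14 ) 384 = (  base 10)704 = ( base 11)590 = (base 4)23000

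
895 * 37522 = 33582190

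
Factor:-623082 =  - 2^1*3^1*113^1*919^1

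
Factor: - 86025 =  - 3^1*5^2*31^1*37^1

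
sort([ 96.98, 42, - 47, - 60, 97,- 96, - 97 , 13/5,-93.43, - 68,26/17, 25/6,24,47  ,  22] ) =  [- 97, - 96, - 93.43, -68, - 60,-47 , 26/17, 13/5,25/6 , 22, 24 , 42 , 47,  96.98,97 ] 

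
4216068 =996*4233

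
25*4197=104925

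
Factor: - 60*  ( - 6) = 2^3*3^2*5^1 = 360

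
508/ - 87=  - 508/87  =  -  5.84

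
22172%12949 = 9223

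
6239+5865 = 12104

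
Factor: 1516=2^2*379^1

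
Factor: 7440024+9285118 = 2^1*7^1*521^1 *2293^1 = 16725142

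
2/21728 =1/10864 = 0.00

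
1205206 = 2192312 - 987106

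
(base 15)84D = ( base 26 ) 2k1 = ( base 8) 3521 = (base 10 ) 1873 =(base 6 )12401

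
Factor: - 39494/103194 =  - 31/81  =  -3^( - 4)*31^1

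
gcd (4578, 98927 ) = 1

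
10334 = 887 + 9447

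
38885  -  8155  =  30730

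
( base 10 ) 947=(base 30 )11H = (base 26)1ab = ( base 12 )66b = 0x3b3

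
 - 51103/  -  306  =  51103/306 =167.00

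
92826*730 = 67762980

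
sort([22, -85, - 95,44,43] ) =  [ - 95, - 85,22, 43,44] 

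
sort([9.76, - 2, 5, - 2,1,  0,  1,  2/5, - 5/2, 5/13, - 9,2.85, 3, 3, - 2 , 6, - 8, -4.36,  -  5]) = [  -  9, - 8, - 5, - 4.36 , - 5/2,  -  2, - 2, - 2, 0 , 5/13 , 2/5, 1, 1,2.85, 3, 3,5,6,9.76] 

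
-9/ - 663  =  3/221 =0.01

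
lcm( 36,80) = 720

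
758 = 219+539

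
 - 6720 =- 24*280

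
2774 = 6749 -3975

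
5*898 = 4490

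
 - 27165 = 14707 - 41872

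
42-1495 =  - 1453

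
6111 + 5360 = 11471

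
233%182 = 51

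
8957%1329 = 983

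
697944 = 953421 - 255477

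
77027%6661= 3756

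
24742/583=42  +  256/583  =  42.44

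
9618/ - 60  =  - 161 + 7/10 = -160.30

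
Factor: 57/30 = 2^( - 1)*5^( - 1 )*19^1 =19/10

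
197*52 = 10244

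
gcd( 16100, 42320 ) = 460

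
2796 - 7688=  - 4892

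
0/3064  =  0 =0.00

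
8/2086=4/1043 = 0.00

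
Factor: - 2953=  - 2953^1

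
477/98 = 4+85/98 = 4.87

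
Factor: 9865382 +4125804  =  2^1 * 11^1*769^1*827^1 = 13991186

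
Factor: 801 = 3^2*89^1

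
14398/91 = 158 + 20/91 = 158.22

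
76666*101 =7743266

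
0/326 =0=0.00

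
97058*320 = 31058560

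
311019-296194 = 14825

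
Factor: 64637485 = 5^1*11^1*17^1*73^1*947^1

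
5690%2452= 786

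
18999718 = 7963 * 2386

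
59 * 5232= 308688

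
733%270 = 193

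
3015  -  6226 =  - 3211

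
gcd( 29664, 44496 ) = 14832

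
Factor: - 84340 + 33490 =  - 2^1*3^2*5^2*113^1  =  -50850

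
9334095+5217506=14551601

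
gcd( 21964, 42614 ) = 2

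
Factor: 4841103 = 3^1 * 103^1*15667^1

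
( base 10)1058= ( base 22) 242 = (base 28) 19M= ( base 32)112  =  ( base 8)2042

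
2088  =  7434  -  5346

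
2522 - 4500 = - 1978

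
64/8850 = 32/4425= 0.01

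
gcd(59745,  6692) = 7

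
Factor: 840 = 2^3*3^1*5^1*7^1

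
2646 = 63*42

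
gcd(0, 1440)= 1440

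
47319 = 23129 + 24190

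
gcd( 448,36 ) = 4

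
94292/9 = 10476+8/9 = 10476.89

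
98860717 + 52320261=151180978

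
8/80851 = 8/80851 = 0.00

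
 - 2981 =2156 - 5137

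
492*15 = 7380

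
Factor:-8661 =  - 3^1*2887^1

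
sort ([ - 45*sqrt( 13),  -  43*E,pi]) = [ - 45 *sqrt( 13),  -  43*E,pi]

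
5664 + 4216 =9880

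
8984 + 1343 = 10327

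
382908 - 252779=130129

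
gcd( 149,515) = 1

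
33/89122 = 3/8102 = 0.00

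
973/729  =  1 + 244/729  =  1.33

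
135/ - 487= - 1  +  352/487 = - 0.28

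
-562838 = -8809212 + 8246374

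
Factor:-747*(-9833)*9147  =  3^3*83^1*3049^1*9833^1 = 67187010897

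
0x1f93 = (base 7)32365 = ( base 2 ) 1111110010011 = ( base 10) 8083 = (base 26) BON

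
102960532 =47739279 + 55221253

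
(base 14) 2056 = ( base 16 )15bc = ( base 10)5564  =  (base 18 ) h32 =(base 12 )3278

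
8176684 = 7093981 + 1082703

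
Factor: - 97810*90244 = - 8826765640 = - 2^3*5^1 * 7^1*11^1 * 293^1 * 9781^1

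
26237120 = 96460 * 272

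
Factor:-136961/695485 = -5^(-1 ) *7^ (  -  1)*11^1*31^ (-1)*641^ ( - 1 )*12451^1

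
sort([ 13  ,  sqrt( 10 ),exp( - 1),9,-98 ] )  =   [ - 98 , exp (-1),sqrt( 10),9,13] 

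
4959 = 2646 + 2313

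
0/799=0 = 0.00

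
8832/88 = 100 + 4/11 = 100.36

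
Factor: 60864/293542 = 2^5*3^1*463^( - 1) = 96/463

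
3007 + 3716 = 6723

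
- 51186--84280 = 33094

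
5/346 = 5/346 =0.01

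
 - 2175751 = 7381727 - 9557478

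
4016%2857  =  1159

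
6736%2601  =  1534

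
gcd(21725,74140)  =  55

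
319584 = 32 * 9987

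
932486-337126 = 595360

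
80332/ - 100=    - 20083/25 = -803.32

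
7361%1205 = 131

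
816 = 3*272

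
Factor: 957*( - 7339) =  - 7023423 = - 3^1*11^1* 29^1 * 41^1 * 179^1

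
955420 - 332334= 623086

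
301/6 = 301/6=   50.17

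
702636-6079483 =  - 5376847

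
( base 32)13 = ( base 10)35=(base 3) 1022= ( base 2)100011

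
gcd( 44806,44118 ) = 86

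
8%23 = 8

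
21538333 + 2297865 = 23836198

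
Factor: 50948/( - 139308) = - 271/741 = -3^( - 1 )*13^( - 1 )*19^( - 1 ) * 271^1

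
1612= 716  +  896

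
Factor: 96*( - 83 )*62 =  - 2^6*3^1*31^1*83^1 = - 494016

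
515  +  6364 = 6879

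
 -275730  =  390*(-707 ) 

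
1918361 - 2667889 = -749528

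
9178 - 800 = 8378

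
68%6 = 2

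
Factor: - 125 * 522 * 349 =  - 2^1 * 3^2 *5^3*29^1*349^1 = - 22772250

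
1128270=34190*33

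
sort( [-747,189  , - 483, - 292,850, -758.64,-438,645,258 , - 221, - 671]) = [ - 758.64, - 747, - 671, - 483, - 438, - 292, - 221,189,  258,645,  850 ]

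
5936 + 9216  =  15152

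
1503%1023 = 480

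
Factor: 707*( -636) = -449652= -2^2 *3^1*7^1*53^1*101^1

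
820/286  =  410/143 = 2.87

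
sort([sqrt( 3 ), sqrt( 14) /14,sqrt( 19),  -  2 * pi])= [ - 2 * pi, sqrt(14)/14,sqrt( 3 ), sqrt( 19) ]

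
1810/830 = 181/83  =  2.18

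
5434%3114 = 2320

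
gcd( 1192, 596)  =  596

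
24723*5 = 123615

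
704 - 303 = 401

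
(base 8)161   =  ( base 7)221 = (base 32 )3h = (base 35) 38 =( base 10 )113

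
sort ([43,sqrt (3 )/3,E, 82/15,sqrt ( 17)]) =[sqrt(3) /3,E, sqrt(17),82/15, 43]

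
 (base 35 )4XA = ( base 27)88h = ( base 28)7kh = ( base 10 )6065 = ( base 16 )17B1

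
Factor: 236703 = 3^1*78901^1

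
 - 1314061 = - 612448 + -701613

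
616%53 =33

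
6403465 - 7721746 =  - 1318281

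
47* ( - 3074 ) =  - 144478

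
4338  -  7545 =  - 3207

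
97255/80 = 19451/16 = 1215.69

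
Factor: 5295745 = 5^1*7^1*13^1 * 103^1 * 113^1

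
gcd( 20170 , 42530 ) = 10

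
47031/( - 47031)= - 1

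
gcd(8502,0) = 8502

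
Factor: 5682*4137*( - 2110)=  -  49598575740 = - 2^2*3^2*5^1*7^1 * 197^1*211^1*947^1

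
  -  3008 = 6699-9707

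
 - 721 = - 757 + 36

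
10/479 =10/479 = 0.02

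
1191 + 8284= 9475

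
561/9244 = 561/9244 = 0.06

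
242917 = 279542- 36625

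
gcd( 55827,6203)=6203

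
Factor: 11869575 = 3^1*5^2*158261^1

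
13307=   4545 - -8762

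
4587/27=169 + 8/9 = 169.89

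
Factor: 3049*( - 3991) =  - 12168559 = -  13^1*307^1*3049^1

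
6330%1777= 999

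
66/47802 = 11/7967 = 0.00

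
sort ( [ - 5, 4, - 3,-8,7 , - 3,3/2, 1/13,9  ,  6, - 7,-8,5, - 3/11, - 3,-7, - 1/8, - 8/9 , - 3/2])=[ - 8, - 8, - 7, - 7, - 5, - 3, - 3, - 3, - 3/2, - 8/9, - 3/11, - 1/8,1/13,3/2 , 4,5,6,7, 9 ] 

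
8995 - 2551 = 6444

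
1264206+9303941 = 10568147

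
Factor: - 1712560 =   -  2^4 * 5^1 *21407^1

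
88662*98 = 8688876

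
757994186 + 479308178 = 1237302364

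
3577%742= 609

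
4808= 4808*1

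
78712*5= 393560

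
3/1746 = 1/582 = 0.00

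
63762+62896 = 126658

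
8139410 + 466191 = 8605601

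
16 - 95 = -79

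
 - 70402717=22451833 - 92854550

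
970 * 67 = 64990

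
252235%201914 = 50321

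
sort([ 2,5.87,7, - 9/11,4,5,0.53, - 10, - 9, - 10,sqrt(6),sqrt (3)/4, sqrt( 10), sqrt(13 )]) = [ - 10,  -  10, -9,  -  9/11,sqrt( 3)/4,0.53,2, sqrt(6 ), sqrt ( 10 ) , sqrt( 13 ), 4,5,5.87,  7] 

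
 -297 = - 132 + -165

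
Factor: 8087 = 8087^1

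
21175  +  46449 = 67624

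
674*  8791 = 5925134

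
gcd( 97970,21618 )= 2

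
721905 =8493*85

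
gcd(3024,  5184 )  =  432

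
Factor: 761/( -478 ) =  - 2^( - 1)*239^ ( - 1 )*761^1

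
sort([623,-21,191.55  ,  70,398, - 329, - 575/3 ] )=[-329, - 575/3, - 21,  70,191.55,398, 623 ]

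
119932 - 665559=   -  545627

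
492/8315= 492/8315= 0.06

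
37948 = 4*9487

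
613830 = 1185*518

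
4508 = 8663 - 4155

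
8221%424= 165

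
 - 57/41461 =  - 57/41461=- 0.00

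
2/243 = 2/243 = 0.01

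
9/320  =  9/320 =0.03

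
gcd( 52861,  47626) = 1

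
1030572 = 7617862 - 6587290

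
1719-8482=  - 6763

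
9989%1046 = 575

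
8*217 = 1736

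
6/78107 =6/78107 =0.00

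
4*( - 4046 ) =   -  16184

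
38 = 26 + 12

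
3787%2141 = 1646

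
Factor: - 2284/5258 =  - 1142/2629 = -  2^1*11^( - 1)*239^( - 1) *571^1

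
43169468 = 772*55919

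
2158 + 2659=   4817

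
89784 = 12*7482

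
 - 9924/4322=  - 3 + 1521/2161 = - 2.30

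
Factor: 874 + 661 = 5^1*307^1 = 1535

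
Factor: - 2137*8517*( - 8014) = 2^1*3^1 *17^1*167^1*2137^1 * 4007^1 = 145861443606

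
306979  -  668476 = -361497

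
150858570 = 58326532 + 92532038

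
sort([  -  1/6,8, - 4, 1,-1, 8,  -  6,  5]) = [ - 6, - 4, - 1, -1/6, 1, 5, 8, 8] 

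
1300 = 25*52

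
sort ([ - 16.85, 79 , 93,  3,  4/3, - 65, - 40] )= [ - 65, - 40, - 16.85,  4/3,3,  79,  93 ] 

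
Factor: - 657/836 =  - 2^(  -  2)*3^2*11^( - 1)*19^( - 1 )*73^1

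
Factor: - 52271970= - 2^1*3^1*5^1 * 1319^1*1321^1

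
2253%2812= 2253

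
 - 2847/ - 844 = 2847/844 = 3.37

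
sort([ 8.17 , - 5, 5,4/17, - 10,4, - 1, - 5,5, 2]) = [  -  10, - 5, - 5, - 1, 4/17,2, 4,5,5,8.17]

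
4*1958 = 7832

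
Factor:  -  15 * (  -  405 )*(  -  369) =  - 2241675 = -  3^7*5^2*41^1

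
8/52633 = 8/52633 = 0.00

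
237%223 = 14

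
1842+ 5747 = 7589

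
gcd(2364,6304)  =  788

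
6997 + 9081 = 16078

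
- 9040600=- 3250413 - 5790187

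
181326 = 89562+91764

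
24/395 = 24/395 =0.06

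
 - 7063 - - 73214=66151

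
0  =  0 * 6211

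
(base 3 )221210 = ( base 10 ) 696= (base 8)1270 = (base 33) L3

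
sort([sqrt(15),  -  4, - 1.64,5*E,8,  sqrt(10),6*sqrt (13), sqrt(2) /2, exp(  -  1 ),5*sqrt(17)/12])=[ - 4, - 1.64, exp(-1 ), sqrt(2) /2, 5 * sqrt(17)/12,sqrt(10),sqrt (15),  8, 5*E, 6*sqrt( 13) ]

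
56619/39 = 1451+10/13 = 1451.77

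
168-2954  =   - 2786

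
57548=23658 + 33890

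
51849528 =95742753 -43893225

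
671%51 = 8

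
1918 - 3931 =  - 2013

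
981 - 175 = 806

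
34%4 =2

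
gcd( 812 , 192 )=4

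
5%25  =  5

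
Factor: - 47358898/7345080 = -23679449/3672540 = - 2^( - 2)*3^( - 4) * 5^( - 1)*2267^( - 1 )*3539^1* 6691^1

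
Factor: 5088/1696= 3^1 = 3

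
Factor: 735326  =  2^1*367663^1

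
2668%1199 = 270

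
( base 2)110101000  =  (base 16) 1A8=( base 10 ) 424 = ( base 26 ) g8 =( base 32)D8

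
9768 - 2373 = 7395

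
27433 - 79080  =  -51647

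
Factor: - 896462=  -2^1*7^1*64033^1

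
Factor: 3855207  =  3^1*1285069^1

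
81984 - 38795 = 43189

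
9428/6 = 4714/3 = 1571.33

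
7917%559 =91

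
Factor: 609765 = 3^1*5^1*13^1*53^1*59^1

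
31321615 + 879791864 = 911113479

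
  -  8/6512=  - 1/814 = - 0.00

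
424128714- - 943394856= 1367523570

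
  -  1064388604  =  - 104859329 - 959529275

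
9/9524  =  9/9524 =0.00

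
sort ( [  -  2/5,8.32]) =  [  -  2/5,8.32] 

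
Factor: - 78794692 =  - 2^2*19698673^1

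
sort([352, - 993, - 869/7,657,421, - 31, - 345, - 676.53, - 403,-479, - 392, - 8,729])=[ - 993, - 676.53, - 479,-403, - 392,-345, - 869/7, - 31,  -  8,352,421, 657,729 ]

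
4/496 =1/124 =0.01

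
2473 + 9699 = 12172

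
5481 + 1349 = 6830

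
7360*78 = 574080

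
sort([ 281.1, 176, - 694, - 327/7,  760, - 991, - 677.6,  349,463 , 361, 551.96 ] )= [ - 991, - 694,-677.6, - 327/7, 176, 281.1,349 , 361,463, 551.96,760]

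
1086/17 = 1086/17 = 63.88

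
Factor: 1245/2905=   3/7=3^1 *7^( - 1 ) 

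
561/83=6 + 63/83 = 6.76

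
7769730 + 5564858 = 13334588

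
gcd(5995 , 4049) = 1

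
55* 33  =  1815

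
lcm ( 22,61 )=1342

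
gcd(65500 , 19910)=10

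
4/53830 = 2/26915 =0.00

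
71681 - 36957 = 34724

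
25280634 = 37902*667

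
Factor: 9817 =9817^1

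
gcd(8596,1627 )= 1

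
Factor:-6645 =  - 3^1 * 5^1*443^1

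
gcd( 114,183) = 3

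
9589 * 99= 949311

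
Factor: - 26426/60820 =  - 2^( - 1)*5^(- 1)*73^1*181^1*3041^( - 1 )=   - 13213/30410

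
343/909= 343/909= 0.38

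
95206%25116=19858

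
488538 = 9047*54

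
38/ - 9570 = -1 + 4766/4785 = - 0.00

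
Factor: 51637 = 51637^1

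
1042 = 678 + 364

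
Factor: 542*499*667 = 180395486 = 2^1*23^1*29^1*271^1 * 499^1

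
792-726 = 66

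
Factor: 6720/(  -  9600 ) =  - 7/10 = -  2^( - 1 ) *5^( - 1)*7^1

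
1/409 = 1/409 =0.00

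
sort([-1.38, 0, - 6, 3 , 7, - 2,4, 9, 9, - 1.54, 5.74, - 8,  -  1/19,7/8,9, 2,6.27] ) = [ - 8, - 6  , - 2, - 1.54, - 1.38, - 1/19,0, 7/8,2, 3, 4, 5.74 , 6.27,7, 9, 9 , 9 ]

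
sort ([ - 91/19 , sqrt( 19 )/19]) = [-91/19, sqrt( 19)/19] 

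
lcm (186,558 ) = 558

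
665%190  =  95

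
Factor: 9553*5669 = 54155957= 41^1*233^1*5669^1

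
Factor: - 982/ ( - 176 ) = 491/88 = 2^(  -  3)*11^( - 1)*491^1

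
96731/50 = 96731/50 = 1934.62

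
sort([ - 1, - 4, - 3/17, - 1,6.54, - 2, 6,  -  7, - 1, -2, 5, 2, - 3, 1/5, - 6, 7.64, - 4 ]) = [ - 7, - 6, - 4, - 4 ,-3 , - 2, - 2,-1,-1, - 1 , - 3/17,1/5 , 2,5,6,6.54, 7.64]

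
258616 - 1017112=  - 758496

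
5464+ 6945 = 12409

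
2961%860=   381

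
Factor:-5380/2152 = - 2^( - 1 )*5^1 = -5/2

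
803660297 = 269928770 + 533731527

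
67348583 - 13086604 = 54261979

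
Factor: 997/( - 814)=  - 2^(- 1)*11^( - 1) * 37^(  -  1)*997^1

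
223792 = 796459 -572667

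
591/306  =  197/102=1.93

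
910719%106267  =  60583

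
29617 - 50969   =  -21352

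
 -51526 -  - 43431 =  - 8095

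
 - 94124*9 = -847116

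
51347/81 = 633+74/81 = 633.91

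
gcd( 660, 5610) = 330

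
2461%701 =358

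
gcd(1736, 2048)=8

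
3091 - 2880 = 211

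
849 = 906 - 57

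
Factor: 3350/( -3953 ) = -2^1*5^2*59^ (-1) = - 50/59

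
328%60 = 28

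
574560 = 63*9120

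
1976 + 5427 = 7403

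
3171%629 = 26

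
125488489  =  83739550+41748939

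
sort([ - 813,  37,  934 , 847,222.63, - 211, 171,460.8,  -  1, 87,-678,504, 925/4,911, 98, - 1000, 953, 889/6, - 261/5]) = [ - 1000, - 813, -678, - 211 , - 261/5, - 1 , 37, 87, 98,889/6, 171, 222.63, 925/4, 460.8, 504 , 847, 911, 934, 953] 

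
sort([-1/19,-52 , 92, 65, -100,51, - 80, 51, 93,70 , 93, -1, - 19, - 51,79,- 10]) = [ -100,-80,  -  52, - 51,-19, -10,-1, - 1/19 , 51,51 , 65, 70,79, 92,93, 93 ]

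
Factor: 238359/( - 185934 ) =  - 341/266 = -2^(  -  1)*7^(- 1 )*11^1*19^(-1 )*31^1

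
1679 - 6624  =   - 4945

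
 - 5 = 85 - 90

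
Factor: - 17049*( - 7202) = 122786898  =  2^1*3^1*13^1*277^1*5683^1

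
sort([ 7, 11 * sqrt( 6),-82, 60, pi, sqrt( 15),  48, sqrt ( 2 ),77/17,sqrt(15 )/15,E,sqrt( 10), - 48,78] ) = [  -  82, -48,sqrt(15) /15,  sqrt( 2 ),E,pi, sqrt(10), sqrt(15), 77/17, 7, 11*sqrt(6),48,60, 78]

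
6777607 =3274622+3502985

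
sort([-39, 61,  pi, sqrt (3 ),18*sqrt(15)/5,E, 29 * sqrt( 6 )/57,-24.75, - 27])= [ - 39, -27 ,  -  24.75, 29*sqrt(6)/57, sqrt(3), E,pi,  18*sqrt(15 ) /5 , 61 ] 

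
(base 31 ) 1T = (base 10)60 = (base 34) 1Q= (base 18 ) 36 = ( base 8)74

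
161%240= 161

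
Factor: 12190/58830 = 23/111 = 3^ ( - 1)*23^1*37^(-1)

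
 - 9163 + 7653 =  - 1510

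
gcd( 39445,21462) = 49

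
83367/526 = 158 + 259/526  =  158.49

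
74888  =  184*407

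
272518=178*1531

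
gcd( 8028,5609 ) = 1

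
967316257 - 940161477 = 27154780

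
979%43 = 33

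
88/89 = 88/89 = 0.99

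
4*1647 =6588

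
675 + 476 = 1151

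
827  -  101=726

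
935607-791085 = 144522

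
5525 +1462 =6987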